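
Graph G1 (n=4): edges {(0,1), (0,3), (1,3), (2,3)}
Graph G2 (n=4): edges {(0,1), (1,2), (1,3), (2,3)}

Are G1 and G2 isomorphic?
Yes, isomorphic

The graphs are isomorphic.
One valid mapping φ: V(G1) → V(G2): 0→2, 1→3, 2→0, 3→1

Verify φ preserves adjacency — for each edge of G1, its image is an edge of G2:
  (0,1) → (φ(0),φ(1)) = (2,3) ∈ E(G2) ✓
  (0,3) → (φ(0),φ(3)) = (1,2) ∈ E(G2) ✓
  (1,3) → (φ(1),φ(3)) = (1,3) ∈ E(G2) ✓
  (2,3) → (φ(2),φ(3)) = (0,1) ∈ E(G2) ✓
All 4 edges of G1 map to edges of G2, and |E(G1)| = |E(G2)| = 4, so φ is a bijection on edges as well as vertices. Hence G1 ≅ G2.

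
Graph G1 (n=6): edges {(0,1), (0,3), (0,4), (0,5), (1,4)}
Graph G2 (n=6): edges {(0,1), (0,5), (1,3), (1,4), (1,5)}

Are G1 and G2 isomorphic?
Yes, isomorphic

The graphs are isomorphic.
One valid mapping φ: V(G1) → V(G2): 0→1, 1→0, 2→2, 3→3, 4→5, 5→4

Verify φ preserves adjacency — for each edge of G1, its image is an edge of G2:
  (0,1) → (φ(0),φ(1)) = (0,1) ∈ E(G2) ✓
  (0,3) → (φ(0),φ(3)) = (1,3) ∈ E(G2) ✓
  (0,4) → (φ(0),φ(4)) = (1,5) ∈ E(G2) ✓
  (0,5) → (φ(0),φ(5)) = (1,4) ∈ E(G2) ✓
  (1,4) → (φ(1),φ(4)) = (0,5) ∈ E(G2) ✓
All 5 edges of G1 map to edges of G2, and |E(G1)| = |E(G2)| = 5, so φ is a bijection on edges as well as vertices. Hence G1 ≅ G2.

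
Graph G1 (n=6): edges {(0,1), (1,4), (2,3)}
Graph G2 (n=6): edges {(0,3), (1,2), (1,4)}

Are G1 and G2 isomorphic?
Yes, isomorphic

The graphs are isomorphic.
One valid mapping φ: V(G1) → V(G2): 0→4, 1→1, 2→0, 3→3, 4→2, 5→5

Verify φ preserves adjacency — for each edge of G1, its image is an edge of G2:
  (0,1) → (φ(0),φ(1)) = (1,4) ∈ E(G2) ✓
  (1,4) → (φ(1),φ(4)) = (1,2) ∈ E(G2) ✓
  (2,3) → (φ(2),φ(3)) = (0,3) ∈ E(G2) ✓
All 3 edges of G1 map to edges of G2, and |E(G1)| = |E(G2)| = 3, so φ is a bijection on edges as well as vertices. Hence G1 ≅ G2.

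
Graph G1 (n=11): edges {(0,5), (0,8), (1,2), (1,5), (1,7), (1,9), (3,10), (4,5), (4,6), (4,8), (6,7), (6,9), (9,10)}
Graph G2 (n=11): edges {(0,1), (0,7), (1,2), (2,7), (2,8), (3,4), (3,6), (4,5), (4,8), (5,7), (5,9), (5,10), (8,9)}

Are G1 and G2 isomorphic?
Yes, isomorphic

The graphs are isomorphic.
One valid mapping φ: V(G1) → V(G2): 0→0, 1→5, 2→10, 3→6, 4→2, 5→7, 6→8, 7→9, 8→1, 9→4, 10→3

Verify φ preserves adjacency — for each edge of G1, its image is an edge of G2:
  (0,5) → (φ(0),φ(5)) = (0,7) ∈ E(G2) ✓
  (0,8) → (φ(0),φ(8)) = (0,1) ∈ E(G2) ✓
  (1,2) → (φ(1),φ(2)) = (5,10) ∈ E(G2) ✓
  (1,5) → (φ(1),φ(5)) = (5,7) ∈ E(G2) ✓
  (1,7) → (φ(1),φ(7)) = (5,9) ∈ E(G2) ✓
  (1,9) → (φ(1),φ(9)) = (4,5) ∈ E(G2) ✓
  (3,10) → (φ(3),φ(10)) = (3,6) ∈ E(G2) ✓
  (4,5) → (φ(4),φ(5)) = (2,7) ∈ E(G2) ✓
  (4,6) → (φ(4),φ(6)) = (2,8) ∈ E(G2) ✓
  (4,8) → (φ(4),φ(8)) = (1,2) ∈ E(G2) ✓
  (6,7) → (φ(6),φ(7)) = (8,9) ∈ E(G2) ✓
  (6,9) → (φ(6),φ(9)) = (4,8) ∈ E(G2) ✓
  (9,10) → (φ(9),φ(10)) = (3,4) ∈ E(G2) ✓
All 13 edges of G1 map to edges of G2, and |E(G1)| = |E(G2)| = 13, so φ is a bijection on edges as well as vertices. Hence G1 ≅ G2.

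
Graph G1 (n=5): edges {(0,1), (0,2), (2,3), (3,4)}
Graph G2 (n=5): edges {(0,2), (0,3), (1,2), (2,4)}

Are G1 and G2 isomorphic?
No, not isomorphic

The graphs are NOT isomorphic.

Degrees in G1: deg(0)=2, deg(1)=1, deg(2)=2, deg(3)=2, deg(4)=1.
Sorted degree sequence of G1: [2, 2, 2, 1, 1].
Degrees in G2: deg(0)=2, deg(1)=1, deg(2)=3, deg(3)=1, deg(4)=1.
Sorted degree sequence of G2: [3, 2, 1, 1, 1].
The (sorted) degree sequence is an isomorphism invariant, so since G1 and G2 have different degree sequences they cannot be isomorphic.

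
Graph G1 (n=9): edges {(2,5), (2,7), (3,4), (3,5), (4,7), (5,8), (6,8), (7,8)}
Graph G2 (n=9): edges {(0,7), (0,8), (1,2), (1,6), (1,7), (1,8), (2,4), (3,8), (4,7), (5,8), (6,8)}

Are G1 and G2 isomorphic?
No, not isomorphic

The graphs are NOT isomorphic.

Degrees in G1: deg(0)=0, deg(1)=0, deg(2)=2, deg(3)=2, deg(4)=2, deg(5)=3, deg(6)=1, deg(7)=3, deg(8)=3.
Sorted degree sequence of G1: [3, 3, 3, 2, 2, 2, 1, 0, 0].
Degrees in G2: deg(0)=2, deg(1)=4, deg(2)=2, deg(3)=1, deg(4)=2, deg(5)=1, deg(6)=2, deg(7)=3, deg(8)=5.
Sorted degree sequence of G2: [5, 4, 3, 2, 2, 2, 2, 1, 1].
The (sorted) degree sequence is an isomorphism invariant, so since G1 and G2 have different degree sequences they cannot be isomorphic.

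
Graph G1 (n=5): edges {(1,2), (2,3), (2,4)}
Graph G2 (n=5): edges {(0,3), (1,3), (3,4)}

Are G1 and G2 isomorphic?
Yes, isomorphic

The graphs are isomorphic.
One valid mapping φ: V(G1) → V(G2): 0→2, 1→4, 2→3, 3→0, 4→1

Verify φ preserves adjacency — for each edge of G1, its image is an edge of G2:
  (1,2) → (φ(1),φ(2)) = (3,4) ∈ E(G2) ✓
  (2,3) → (φ(2),φ(3)) = (0,3) ∈ E(G2) ✓
  (2,4) → (φ(2),φ(4)) = (1,3) ∈ E(G2) ✓
All 3 edges of G1 map to edges of G2, and |E(G1)| = |E(G2)| = 3, so φ is a bijection on edges as well as vertices. Hence G1 ≅ G2.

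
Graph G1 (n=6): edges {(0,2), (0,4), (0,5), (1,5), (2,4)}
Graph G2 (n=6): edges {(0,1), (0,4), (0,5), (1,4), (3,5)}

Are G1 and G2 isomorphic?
Yes, isomorphic

The graphs are isomorphic.
One valid mapping φ: V(G1) → V(G2): 0→0, 1→3, 2→1, 3→2, 4→4, 5→5

Verify φ preserves adjacency — for each edge of G1, its image is an edge of G2:
  (0,2) → (φ(0),φ(2)) = (0,1) ∈ E(G2) ✓
  (0,4) → (φ(0),φ(4)) = (0,4) ∈ E(G2) ✓
  (0,5) → (φ(0),φ(5)) = (0,5) ∈ E(G2) ✓
  (1,5) → (φ(1),φ(5)) = (3,5) ∈ E(G2) ✓
  (2,4) → (φ(2),φ(4)) = (1,4) ∈ E(G2) ✓
All 5 edges of G1 map to edges of G2, and |E(G1)| = |E(G2)| = 5, so φ is a bijection on edges as well as vertices. Hence G1 ≅ G2.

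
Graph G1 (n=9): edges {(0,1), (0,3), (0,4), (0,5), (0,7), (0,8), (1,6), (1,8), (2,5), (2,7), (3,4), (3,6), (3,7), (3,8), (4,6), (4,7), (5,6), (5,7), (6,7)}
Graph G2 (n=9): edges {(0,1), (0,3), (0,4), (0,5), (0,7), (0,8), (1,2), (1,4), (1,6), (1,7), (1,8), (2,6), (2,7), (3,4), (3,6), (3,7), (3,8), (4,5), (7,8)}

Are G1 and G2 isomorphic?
Yes, isomorphic

The graphs are isomorphic.
One valid mapping φ: V(G1) → V(G2): 0→1, 1→6, 2→5, 3→7, 4→8, 5→4, 6→3, 7→0, 8→2

Verify φ preserves adjacency — for each edge of G1, its image is an edge of G2:
  (0,1) → (φ(0),φ(1)) = (1,6) ∈ E(G2) ✓
  (0,3) → (φ(0),φ(3)) = (1,7) ∈ E(G2) ✓
  (0,4) → (φ(0),φ(4)) = (1,8) ∈ E(G2) ✓
  (0,5) → (φ(0),φ(5)) = (1,4) ∈ E(G2) ✓
  (0,7) → (φ(0),φ(7)) = (0,1) ∈ E(G2) ✓
  (0,8) → (φ(0),φ(8)) = (1,2) ∈ E(G2) ✓
  (1,6) → (φ(1),φ(6)) = (3,6) ∈ E(G2) ✓
  (1,8) → (φ(1),φ(8)) = (2,6) ∈ E(G2) ✓
  (2,5) → (φ(2),φ(5)) = (4,5) ∈ E(G2) ✓
  (2,7) → (φ(2),φ(7)) = (0,5) ∈ E(G2) ✓
  (3,4) → (φ(3),φ(4)) = (7,8) ∈ E(G2) ✓
  (3,6) → (φ(3),φ(6)) = (3,7) ∈ E(G2) ✓
  (3,7) → (φ(3),φ(7)) = (0,7) ∈ E(G2) ✓
  (3,8) → (φ(3),φ(8)) = (2,7) ∈ E(G2) ✓
  (4,6) → (φ(4),φ(6)) = (3,8) ∈ E(G2) ✓
  (4,7) → (φ(4),φ(7)) = (0,8) ∈ E(G2) ✓
  (5,6) → (φ(5),φ(6)) = (3,4) ∈ E(G2) ✓
  (5,7) → (φ(5),φ(7)) = (0,4) ∈ E(G2) ✓
  (6,7) → (φ(6),φ(7)) = (0,3) ∈ E(G2) ✓
All 19 edges of G1 map to edges of G2, and |E(G1)| = |E(G2)| = 19, so φ is a bijection on edges as well as vertices. Hence G1 ≅ G2.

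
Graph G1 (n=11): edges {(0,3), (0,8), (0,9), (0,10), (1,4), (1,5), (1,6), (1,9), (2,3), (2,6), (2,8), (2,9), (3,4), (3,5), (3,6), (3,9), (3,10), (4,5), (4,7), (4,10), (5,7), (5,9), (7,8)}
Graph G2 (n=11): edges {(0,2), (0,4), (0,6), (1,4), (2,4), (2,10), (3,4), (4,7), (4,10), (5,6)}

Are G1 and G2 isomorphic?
No, not isomorphic

The graphs are NOT isomorphic.

Connected components of G1: 1 component(s) with vertex sets [[0, 1, 2, 3, 4, 5, 6, 7, 8, 9, 10]], sizes [11].
Connected components of G2: 3 component(s) with vertex sets [[8], [9], [0, 1, 2, 3, 4, 5, 6, 7, 10]], sizes [1, 1, 9].
The number of connected components (and the multiset of component sizes) is an isomorphism invariant — an isomorphism maps each component of G1 bijectively onto a component of G2. Since G1 has 1 component(s) and G2 has 3, they cannot be isomorphic.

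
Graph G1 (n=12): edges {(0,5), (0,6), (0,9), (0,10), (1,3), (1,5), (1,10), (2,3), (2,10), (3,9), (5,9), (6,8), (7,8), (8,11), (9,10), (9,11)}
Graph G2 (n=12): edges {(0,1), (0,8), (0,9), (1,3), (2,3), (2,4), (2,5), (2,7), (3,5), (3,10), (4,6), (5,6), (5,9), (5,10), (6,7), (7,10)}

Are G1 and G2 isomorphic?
Yes, isomorphic

The graphs are isomorphic.
One valid mapping φ: V(G1) → V(G2): 0→3, 1→7, 2→4, 3→6, 4→11, 5→10, 6→1, 7→8, 8→0, 9→5, 10→2, 11→9

Verify φ preserves adjacency — for each edge of G1, its image is an edge of G2:
  (0,5) → (φ(0),φ(5)) = (3,10) ∈ E(G2) ✓
  (0,6) → (φ(0),φ(6)) = (1,3) ∈ E(G2) ✓
  (0,9) → (φ(0),φ(9)) = (3,5) ∈ E(G2) ✓
  (0,10) → (φ(0),φ(10)) = (2,3) ∈ E(G2) ✓
  (1,3) → (φ(1),φ(3)) = (6,7) ∈ E(G2) ✓
  (1,5) → (φ(1),φ(5)) = (7,10) ∈ E(G2) ✓
  (1,10) → (φ(1),φ(10)) = (2,7) ∈ E(G2) ✓
  (2,3) → (φ(2),φ(3)) = (4,6) ∈ E(G2) ✓
  (2,10) → (φ(2),φ(10)) = (2,4) ∈ E(G2) ✓
  (3,9) → (φ(3),φ(9)) = (5,6) ∈ E(G2) ✓
  (5,9) → (φ(5),φ(9)) = (5,10) ∈ E(G2) ✓
  (6,8) → (φ(6),φ(8)) = (0,1) ∈ E(G2) ✓
  (7,8) → (φ(7),φ(8)) = (0,8) ∈ E(G2) ✓
  (8,11) → (φ(8),φ(11)) = (0,9) ∈ E(G2) ✓
  (9,10) → (φ(9),φ(10)) = (2,5) ∈ E(G2) ✓
  (9,11) → (φ(9),φ(11)) = (5,9) ∈ E(G2) ✓
All 16 edges of G1 map to edges of G2, and |E(G1)| = |E(G2)| = 16, so φ is a bijection on edges as well as vertices. Hence G1 ≅ G2.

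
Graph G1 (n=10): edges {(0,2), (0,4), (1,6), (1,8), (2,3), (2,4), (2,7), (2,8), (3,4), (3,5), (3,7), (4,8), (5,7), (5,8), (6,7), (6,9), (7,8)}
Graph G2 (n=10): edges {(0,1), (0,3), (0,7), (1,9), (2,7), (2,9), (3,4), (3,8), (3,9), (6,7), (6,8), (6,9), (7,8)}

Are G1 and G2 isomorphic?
No, not isomorphic

The graphs are NOT isomorphic.

Connected components of G1: 1 component(s) with vertex sets [[0, 1, 2, 3, 4, 5, 6, 7, 8, 9]], sizes [10].
Connected components of G2: 2 component(s) with vertex sets [[5], [0, 1, 2, 3, 4, 6, 7, 8, 9]], sizes [1, 9].
The number of connected components (and the multiset of component sizes) is an isomorphism invariant — an isomorphism maps each component of G1 bijectively onto a component of G2. Since G1 has 1 component(s) and G2 has 2, they cannot be isomorphic.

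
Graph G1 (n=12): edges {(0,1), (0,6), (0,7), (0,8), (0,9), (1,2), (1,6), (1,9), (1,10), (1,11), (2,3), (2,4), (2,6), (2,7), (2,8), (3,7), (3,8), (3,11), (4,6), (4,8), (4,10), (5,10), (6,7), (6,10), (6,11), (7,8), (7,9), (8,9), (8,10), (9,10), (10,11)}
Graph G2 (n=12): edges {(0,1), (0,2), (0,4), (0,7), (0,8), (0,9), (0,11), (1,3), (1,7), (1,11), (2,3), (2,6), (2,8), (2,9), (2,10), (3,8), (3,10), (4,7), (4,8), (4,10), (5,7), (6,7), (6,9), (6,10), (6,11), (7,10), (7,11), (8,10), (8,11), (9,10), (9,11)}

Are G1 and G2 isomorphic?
Yes, isomorphic

The graphs are isomorphic.
One valid mapping φ: V(G1) → V(G2): 0→9, 1→11, 2→8, 3→3, 4→4, 5→5, 6→0, 7→2, 8→10, 9→6, 10→7, 11→1

Verify φ preserves adjacency — for each edge of G1, its image is an edge of G2:
  (0,1) → (φ(0),φ(1)) = (9,11) ∈ E(G2) ✓
  (0,6) → (φ(0),φ(6)) = (0,9) ∈ E(G2) ✓
  (0,7) → (φ(0),φ(7)) = (2,9) ∈ E(G2) ✓
  (0,8) → (φ(0),φ(8)) = (9,10) ∈ E(G2) ✓
  (0,9) → (φ(0),φ(9)) = (6,9) ∈ E(G2) ✓
  (1,2) → (φ(1),φ(2)) = (8,11) ∈ E(G2) ✓
  (1,6) → (φ(1),φ(6)) = (0,11) ∈ E(G2) ✓
  (1,9) → (φ(1),φ(9)) = (6,11) ∈ E(G2) ✓
  (1,10) → (φ(1),φ(10)) = (7,11) ∈ E(G2) ✓
  (1,11) → (φ(1),φ(11)) = (1,11) ∈ E(G2) ✓
  (2,3) → (φ(2),φ(3)) = (3,8) ∈ E(G2) ✓
  (2,4) → (φ(2),φ(4)) = (4,8) ∈ E(G2) ✓
  (2,6) → (φ(2),φ(6)) = (0,8) ∈ E(G2) ✓
  (2,7) → (φ(2),φ(7)) = (2,8) ∈ E(G2) ✓
  (2,8) → (φ(2),φ(8)) = (8,10) ∈ E(G2) ✓
  (3,7) → (φ(3),φ(7)) = (2,3) ∈ E(G2) ✓
  (3,8) → (φ(3),φ(8)) = (3,10) ∈ E(G2) ✓
  (3,11) → (φ(3),φ(11)) = (1,3) ∈ E(G2) ✓
  (4,6) → (φ(4),φ(6)) = (0,4) ∈ E(G2) ✓
  (4,8) → (φ(4),φ(8)) = (4,10) ∈ E(G2) ✓
  (4,10) → (φ(4),φ(10)) = (4,7) ∈ E(G2) ✓
  (5,10) → (φ(5),φ(10)) = (5,7) ∈ E(G2) ✓
  (6,7) → (φ(6),φ(7)) = (0,2) ∈ E(G2) ✓
  (6,10) → (φ(6),φ(10)) = (0,7) ∈ E(G2) ✓
  (6,11) → (φ(6),φ(11)) = (0,1) ∈ E(G2) ✓
  (7,8) → (φ(7),φ(8)) = (2,10) ∈ E(G2) ✓
  (7,9) → (φ(7),φ(9)) = (2,6) ∈ E(G2) ✓
  (8,9) → (φ(8),φ(9)) = (6,10) ∈ E(G2) ✓
  (8,10) → (φ(8),φ(10)) = (7,10) ∈ E(G2) ✓
  (9,10) → (φ(9),φ(10)) = (6,7) ∈ E(G2) ✓
  (10,11) → (φ(10),φ(11)) = (1,7) ∈ E(G2) ✓
All 31 edges of G1 map to edges of G2, and |E(G1)| = |E(G2)| = 31, so φ is a bijection on edges as well as vertices. Hence G1 ≅ G2.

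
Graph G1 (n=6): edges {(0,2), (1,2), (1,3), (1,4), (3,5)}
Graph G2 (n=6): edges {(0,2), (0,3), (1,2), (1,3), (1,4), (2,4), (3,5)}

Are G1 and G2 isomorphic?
No, not isomorphic

The graphs are NOT isomorphic.

Counting edges: G1 has 5 edge(s); G2 has 7 edge(s).
Edge count is an isomorphism invariant (a bijection on vertices induces a bijection on edges), so differing edge counts rule out isomorphism.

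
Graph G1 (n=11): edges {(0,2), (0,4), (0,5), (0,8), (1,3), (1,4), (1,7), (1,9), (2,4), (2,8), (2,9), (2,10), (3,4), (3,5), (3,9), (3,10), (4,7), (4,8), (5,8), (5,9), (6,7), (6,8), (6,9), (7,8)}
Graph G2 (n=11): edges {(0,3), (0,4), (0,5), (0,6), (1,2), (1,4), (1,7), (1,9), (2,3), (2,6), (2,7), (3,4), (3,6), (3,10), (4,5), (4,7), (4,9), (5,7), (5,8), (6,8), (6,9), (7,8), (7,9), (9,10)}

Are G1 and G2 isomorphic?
Yes, isomorphic

The graphs are isomorphic.
One valid mapping φ: V(G1) → V(G2): 0→1, 1→0, 2→9, 3→3, 4→4, 5→2, 6→8, 7→5, 8→7, 9→6, 10→10

Verify φ preserves adjacency — for each edge of G1, its image is an edge of G2:
  (0,2) → (φ(0),φ(2)) = (1,9) ∈ E(G2) ✓
  (0,4) → (φ(0),φ(4)) = (1,4) ∈ E(G2) ✓
  (0,5) → (φ(0),φ(5)) = (1,2) ∈ E(G2) ✓
  (0,8) → (φ(0),φ(8)) = (1,7) ∈ E(G2) ✓
  (1,3) → (φ(1),φ(3)) = (0,3) ∈ E(G2) ✓
  (1,4) → (φ(1),φ(4)) = (0,4) ∈ E(G2) ✓
  (1,7) → (φ(1),φ(7)) = (0,5) ∈ E(G2) ✓
  (1,9) → (φ(1),φ(9)) = (0,6) ∈ E(G2) ✓
  (2,4) → (φ(2),φ(4)) = (4,9) ∈ E(G2) ✓
  (2,8) → (φ(2),φ(8)) = (7,9) ∈ E(G2) ✓
  (2,9) → (φ(2),φ(9)) = (6,9) ∈ E(G2) ✓
  (2,10) → (φ(2),φ(10)) = (9,10) ∈ E(G2) ✓
  (3,4) → (φ(3),φ(4)) = (3,4) ∈ E(G2) ✓
  (3,5) → (φ(3),φ(5)) = (2,3) ∈ E(G2) ✓
  (3,9) → (φ(3),φ(9)) = (3,6) ∈ E(G2) ✓
  (3,10) → (φ(3),φ(10)) = (3,10) ∈ E(G2) ✓
  (4,7) → (φ(4),φ(7)) = (4,5) ∈ E(G2) ✓
  (4,8) → (φ(4),φ(8)) = (4,7) ∈ E(G2) ✓
  (5,8) → (φ(5),φ(8)) = (2,7) ∈ E(G2) ✓
  (5,9) → (φ(5),φ(9)) = (2,6) ∈ E(G2) ✓
  (6,7) → (φ(6),φ(7)) = (5,8) ∈ E(G2) ✓
  (6,8) → (φ(6),φ(8)) = (7,8) ∈ E(G2) ✓
  (6,9) → (φ(6),φ(9)) = (6,8) ∈ E(G2) ✓
  (7,8) → (φ(7),φ(8)) = (5,7) ∈ E(G2) ✓
All 24 edges of G1 map to edges of G2, and |E(G1)| = |E(G2)| = 24, so φ is a bijection on edges as well as vertices. Hence G1 ≅ G2.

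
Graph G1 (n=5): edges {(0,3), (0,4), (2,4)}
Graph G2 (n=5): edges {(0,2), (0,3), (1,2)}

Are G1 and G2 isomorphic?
Yes, isomorphic

The graphs are isomorphic.
One valid mapping φ: V(G1) → V(G2): 0→0, 1→4, 2→1, 3→3, 4→2

Verify φ preserves adjacency — for each edge of G1, its image is an edge of G2:
  (0,3) → (φ(0),φ(3)) = (0,3) ∈ E(G2) ✓
  (0,4) → (φ(0),φ(4)) = (0,2) ∈ E(G2) ✓
  (2,4) → (φ(2),φ(4)) = (1,2) ∈ E(G2) ✓
All 3 edges of G1 map to edges of G2, and |E(G1)| = |E(G2)| = 3, so φ is a bijection on edges as well as vertices. Hence G1 ≅ G2.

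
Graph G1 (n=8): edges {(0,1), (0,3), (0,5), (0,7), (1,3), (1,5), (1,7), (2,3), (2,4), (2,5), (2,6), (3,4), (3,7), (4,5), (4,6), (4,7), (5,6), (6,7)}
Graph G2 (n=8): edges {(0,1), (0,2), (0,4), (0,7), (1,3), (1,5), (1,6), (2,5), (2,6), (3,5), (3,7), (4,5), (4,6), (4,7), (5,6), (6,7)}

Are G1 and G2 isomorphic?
No, not isomorphic

The graphs are NOT isomorphic.

Degrees in G1: deg(0)=4, deg(1)=4, deg(2)=4, deg(3)=5, deg(4)=5, deg(5)=5, deg(6)=4, deg(7)=5.
Sorted degree sequence of G1: [5, 5, 5, 5, 4, 4, 4, 4].
Degrees in G2: deg(0)=4, deg(1)=4, deg(2)=3, deg(3)=3, deg(4)=4, deg(5)=5, deg(6)=5, deg(7)=4.
Sorted degree sequence of G2: [5, 5, 4, 4, 4, 4, 3, 3].
The (sorted) degree sequence is an isomorphism invariant, so since G1 and G2 have different degree sequences they cannot be isomorphic.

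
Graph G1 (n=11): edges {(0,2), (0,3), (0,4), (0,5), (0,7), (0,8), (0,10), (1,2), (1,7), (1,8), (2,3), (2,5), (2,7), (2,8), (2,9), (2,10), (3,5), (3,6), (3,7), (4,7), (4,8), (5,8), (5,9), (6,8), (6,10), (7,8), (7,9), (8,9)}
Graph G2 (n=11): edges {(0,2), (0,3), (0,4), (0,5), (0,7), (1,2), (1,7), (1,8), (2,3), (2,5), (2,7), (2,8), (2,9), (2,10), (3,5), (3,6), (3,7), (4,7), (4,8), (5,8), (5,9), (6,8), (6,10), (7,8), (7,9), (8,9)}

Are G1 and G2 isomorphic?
No, not isomorphic

The graphs are NOT isomorphic.

Counting edges: G1 has 28 edge(s); G2 has 26 edge(s).
Edge count is an isomorphism invariant (a bijection on vertices induces a bijection on edges), so differing edge counts rule out isomorphism.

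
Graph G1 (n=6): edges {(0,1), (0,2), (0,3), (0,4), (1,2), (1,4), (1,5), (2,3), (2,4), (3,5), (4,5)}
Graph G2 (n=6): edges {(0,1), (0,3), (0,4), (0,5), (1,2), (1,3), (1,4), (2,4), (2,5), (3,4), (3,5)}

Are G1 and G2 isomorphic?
Yes, isomorphic

The graphs are isomorphic.
One valid mapping φ: V(G1) → V(G2): 0→1, 1→0, 2→4, 3→2, 4→3, 5→5

Verify φ preserves adjacency — for each edge of G1, its image is an edge of G2:
  (0,1) → (φ(0),φ(1)) = (0,1) ∈ E(G2) ✓
  (0,2) → (φ(0),φ(2)) = (1,4) ∈ E(G2) ✓
  (0,3) → (φ(0),φ(3)) = (1,2) ∈ E(G2) ✓
  (0,4) → (φ(0),φ(4)) = (1,3) ∈ E(G2) ✓
  (1,2) → (φ(1),φ(2)) = (0,4) ∈ E(G2) ✓
  (1,4) → (φ(1),φ(4)) = (0,3) ∈ E(G2) ✓
  (1,5) → (φ(1),φ(5)) = (0,5) ∈ E(G2) ✓
  (2,3) → (φ(2),φ(3)) = (2,4) ∈ E(G2) ✓
  (2,4) → (φ(2),φ(4)) = (3,4) ∈ E(G2) ✓
  (3,5) → (φ(3),φ(5)) = (2,5) ∈ E(G2) ✓
  (4,5) → (φ(4),φ(5)) = (3,5) ∈ E(G2) ✓
All 11 edges of G1 map to edges of G2, and |E(G1)| = |E(G2)| = 11, so φ is a bijection on edges as well as vertices. Hence G1 ≅ G2.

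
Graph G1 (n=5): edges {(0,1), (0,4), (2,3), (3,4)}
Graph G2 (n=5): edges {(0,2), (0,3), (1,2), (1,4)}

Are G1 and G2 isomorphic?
Yes, isomorphic

The graphs are isomorphic.
One valid mapping φ: V(G1) → V(G2): 0→0, 1→3, 2→4, 3→1, 4→2

Verify φ preserves adjacency — for each edge of G1, its image is an edge of G2:
  (0,1) → (φ(0),φ(1)) = (0,3) ∈ E(G2) ✓
  (0,4) → (φ(0),φ(4)) = (0,2) ∈ E(G2) ✓
  (2,3) → (φ(2),φ(3)) = (1,4) ∈ E(G2) ✓
  (3,4) → (φ(3),φ(4)) = (1,2) ∈ E(G2) ✓
All 4 edges of G1 map to edges of G2, and |E(G1)| = |E(G2)| = 4, so φ is a bijection on edges as well as vertices. Hence G1 ≅ G2.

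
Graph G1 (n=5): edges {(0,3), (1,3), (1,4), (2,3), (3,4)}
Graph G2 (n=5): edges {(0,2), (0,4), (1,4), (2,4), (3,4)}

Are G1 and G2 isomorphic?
Yes, isomorphic

The graphs are isomorphic.
One valid mapping φ: V(G1) → V(G2): 0→3, 1→0, 2→1, 3→4, 4→2

Verify φ preserves adjacency — for each edge of G1, its image is an edge of G2:
  (0,3) → (φ(0),φ(3)) = (3,4) ∈ E(G2) ✓
  (1,3) → (φ(1),φ(3)) = (0,4) ∈ E(G2) ✓
  (1,4) → (φ(1),φ(4)) = (0,2) ∈ E(G2) ✓
  (2,3) → (φ(2),φ(3)) = (1,4) ∈ E(G2) ✓
  (3,4) → (φ(3),φ(4)) = (2,4) ∈ E(G2) ✓
All 5 edges of G1 map to edges of G2, and |E(G1)| = |E(G2)| = 5, so φ is a bijection on edges as well as vertices. Hence G1 ≅ G2.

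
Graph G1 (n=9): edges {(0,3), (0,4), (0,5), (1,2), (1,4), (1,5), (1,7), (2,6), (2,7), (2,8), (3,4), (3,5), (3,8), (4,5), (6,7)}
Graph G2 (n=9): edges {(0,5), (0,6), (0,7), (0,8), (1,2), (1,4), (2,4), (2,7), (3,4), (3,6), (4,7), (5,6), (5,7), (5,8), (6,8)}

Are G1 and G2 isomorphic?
Yes, isomorphic

The graphs are isomorphic.
One valid mapping φ: V(G1) → V(G2): 0→8, 1→7, 2→4, 3→6, 4→0, 5→5, 6→1, 7→2, 8→3

Verify φ preserves adjacency — for each edge of G1, its image is an edge of G2:
  (0,3) → (φ(0),φ(3)) = (6,8) ∈ E(G2) ✓
  (0,4) → (φ(0),φ(4)) = (0,8) ∈ E(G2) ✓
  (0,5) → (φ(0),φ(5)) = (5,8) ∈ E(G2) ✓
  (1,2) → (φ(1),φ(2)) = (4,7) ∈ E(G2) ✓
  (1,4) → (φ(1),φ(4)) = (0,7) ∈ E(G2) ✓
  (1,5) → (φ(1),φ(5)) = (5,7) ∈ E(G2) ✓
  (1,7) → (φ(1),φ(7)) = (2,7) ∈ E(G2) ✓
  (2,6) → (φ(2),φ(6)) = (1,4) ∈ E(G2) ✓
  (2,7) → (φ(2),φ(7)) = (2,4) ∈ E(G2) ✓
  (2,8) → (φ(2),φ(8)) = (3,4) ∈ E(G2) ✓
  (3,4) → (φ(3),φ(4)) = (0,6) ∈ E(G2) ✓
  (3,5) → (φ(3),φ(5)) = (5,6) ∈ E(G2) ✓
  (3,8) → (φ(3),φ(8)) = (3,6) ∈ E(G2) ✓
  (4,5) → (φ(4),φ(5)) = (0,5) ∈ E(G2) ✓
  (6,7) → (φ(6),φ(7)) = (1,2) ∈ E(G2) ✓
All 15 edges of G1 map to edges of G2, and |E(G1)| = |E(G2)| = 15, so φ is a bijection on edges as well as vertices. Hence G1 ≅ G2.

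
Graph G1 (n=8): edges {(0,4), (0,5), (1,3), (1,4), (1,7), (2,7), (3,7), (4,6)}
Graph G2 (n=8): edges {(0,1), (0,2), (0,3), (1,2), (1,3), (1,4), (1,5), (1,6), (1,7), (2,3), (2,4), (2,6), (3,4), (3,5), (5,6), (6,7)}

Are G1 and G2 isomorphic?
No, not isomorphic

The graphs are NOT isomorphic.

Degrees in G1: deg(0)=2, deg(1)=3, deg(2)=1, deg(3)=2, deg(4)=3, deg(5)=1, deg(6)=1, deg(7)=3.
Sorted degree sequence of G1: [3, 3, 3, 2, 2, 1, 1, 1].
Degrees in G2: deg(0)=3, deg(1)=7, deg(2)=5, deg(3)=5, deg(4)=3, deg(5)=3, deg(6)=4, deg(7)=2.
Sorted degree sequence of G2: [7, 5, 5, 4, 3, 3, 3, 2].
The (sorted) degree sequence is an isomorphism invariant, so since G1 and G2 have different degree sequences they cannot be isomorphic.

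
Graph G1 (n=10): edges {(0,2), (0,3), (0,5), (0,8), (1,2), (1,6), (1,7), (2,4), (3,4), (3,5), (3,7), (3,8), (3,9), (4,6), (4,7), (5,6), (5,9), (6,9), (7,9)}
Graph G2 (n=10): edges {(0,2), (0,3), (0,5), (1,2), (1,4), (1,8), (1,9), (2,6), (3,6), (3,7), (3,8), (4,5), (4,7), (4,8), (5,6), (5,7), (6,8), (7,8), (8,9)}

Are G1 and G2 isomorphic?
Yes, isomorphic

The graphs are isomorphic.
One valid mapping φ: V(G1) → V(G2): 0→1, 1→0, 2→2, 3→8, 4→6, 5→4, 6→5, 7→3, 8→9, 9→7

Verify φ preserves adjacency — for each edge of G1, its image is an edge of G2:
  (0,2) → (φ(0),φ(2)) = (1,2) ∈ E(G2) ✓
  (0,3) → (φ(0),φ(3)) = (1,8) ∈ E(G2) ✓
  (0,5) → (φ(0),φ(5)) = (1,4) ∈ E(G2) ✓
  (0,8) → (φ(0),φ(8)) = (1,9) ∈ E(G2) ✓
  (1,2) → (φ(1),φ(2)) = (0,2) ∈ E(G2) ✓
  (1,6) → (φ(1),φ(6)) = (0,5) ∈ E(G2) ✓
  (1,7) → (φ(1),φ(7)) = (0,3) ∈ E(G2) ✓
  (2,4) → (φ(2),φ(4)) = (2,6) ∈ E(G2) ✓
  (3,4) → (φ(3),φ(4)) = (6,8) ∈ E(G2) ✓
  (3,5) → (φ(3),φ(5)) = (4,8) ∈ E(G2) ✓
  (3,7) → (φ(3),φ(7)) = (3,8) ∈ E(G2) ✓
  (3,8) → (φ(3),φ(8)) = (8,9) ∈ E(G2) ✓
  (3,9) → (φ(3),φ(9)) = (7,8) ∈ E(G2) ✓
  (4,6) → (φ(4),φ(6)) = (5,6) ∈ E(G2) ✓
  (4,7) → (φ(4),φ(7)) = (3,6) ∈ E(G2) ✓
  (5,6) → (φ(5),φ(6)) = (4,5) ∈ E(G2) ✓
  (5,9) → (φ(5),φ(9)) = (4,7) ∈ E(G2) ✓
  (6,9) → (φ(6),φ(9)) = (5,7) ∈ E(G2) ✓
  (7,9) → (φ(7),φ(9)) = (3,7) ∈ E(G2) ✓
All 19 edges of G1 map to edges of G2, and |E(G1)| = |E(G2)| = 19, so φ is a bijection on edges as well as vertices. Hence G1 ≅ G2.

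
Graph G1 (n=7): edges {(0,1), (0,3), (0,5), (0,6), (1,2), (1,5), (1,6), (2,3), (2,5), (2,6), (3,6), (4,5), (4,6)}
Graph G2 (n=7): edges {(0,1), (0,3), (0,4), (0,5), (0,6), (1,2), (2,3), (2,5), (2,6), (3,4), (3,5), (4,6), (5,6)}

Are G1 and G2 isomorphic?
Yes, isomorphic

The graphs are isomorphic.
One valid mapping φ: V(G1) → V(G2): 0→6, 1→5, 2→3, 3→4, 4→1, 5→2, 6→0

Verify φ preserves adjacency — for each edge of G1, its image is an edge of G2:
  (0,1) → (φ(0),φ(1)) = (5,6) ∈ E(G2) ✓
  (0,3) → (φ(0),φ(3)) = (4,6) ∈ E(G2) ✓
  (0,5) → (φ(0),φ(5)) = (2,6) ∈ E(G2) ✓
  (0,6) → (φ(0),φ(6)) = (0,6) ∈ E(G2) ✓
  (1,2) → (φ(1),φ(2)) = (3,5) ∈ E(G2) ✓
  (1,5) → (φ(1),φ(5)) = (2,5) ∈ E(G2) ✓
  (1,6) → (φ(1),φ(6)) = (0,5) ∈ E(G2) ✓
  (2,3) → (φ(2),φ(3)) = (3,4) ∈ E(G2) ✓
  (2,5) → (φ(2),φ(5)) = (2,3) ∈ E(G2) ✓
  (2,6) → (φ(2),φ(6)) = (0,3) ∈ E(G2) ✓
  (3,6) → (φ(3),φ(6)) = (0,4) ∈ E(G2) ✓
  (4,5) → (φ(4),φ(5)) = (1,2) ∈ E(G2) ✓
  (4,6) → (φ(4),φ(6)) = (0,1) ∈ E(G2) ✓
All 13 edges of G1 map to edges of G2, and |E(G1)| = |E(G2)| = 13, so φ is a bijection on edges as well as vertices. Hence G1 ≅ G2.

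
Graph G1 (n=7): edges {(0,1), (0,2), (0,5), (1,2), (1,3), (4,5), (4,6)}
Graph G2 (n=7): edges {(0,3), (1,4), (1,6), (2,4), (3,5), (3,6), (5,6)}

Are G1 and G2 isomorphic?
Yes, isomorphic

The graphs are isomorphic.
One valid mapping φ: V(G1) → V(G2): 0→6, 1→3, 2→5, 3→0, 4→4, 5→1, 6→2

Verify φ preserves adjacency — for each edge of G1, its image is an edge of G2:
  (0,1) → (φ(0),φ(1)) = (3,6) ∈ E(G2) ✓
  (0,2) → (φ(0),φ(2)) = (5,6) ∈ E(G2) ✓
  (0,5) → (φ(0),φ(5)) = (1,6) ∈ E(G2) ✓
  (1,2) → (φ(1),φ(2)) = (3,5) ∈ E(G2) ✓
  (1,3) → (φ(1),φ(3)) = (0,3) ∈ E(G2) ✓
  (4,5) → (φ(4),φ(5)) = (1,4) ∈ E(G2) ✓
  (4,6) → (φ(4),φ(6)) = (2,4) ∈ E(G2) ✓
All 7 edges of G1 map to edges of G2, and |E(G1)| = |E(G2)| = 7, so φ is a bijection on edges as well as vertices. Hence G1 ≅ G2.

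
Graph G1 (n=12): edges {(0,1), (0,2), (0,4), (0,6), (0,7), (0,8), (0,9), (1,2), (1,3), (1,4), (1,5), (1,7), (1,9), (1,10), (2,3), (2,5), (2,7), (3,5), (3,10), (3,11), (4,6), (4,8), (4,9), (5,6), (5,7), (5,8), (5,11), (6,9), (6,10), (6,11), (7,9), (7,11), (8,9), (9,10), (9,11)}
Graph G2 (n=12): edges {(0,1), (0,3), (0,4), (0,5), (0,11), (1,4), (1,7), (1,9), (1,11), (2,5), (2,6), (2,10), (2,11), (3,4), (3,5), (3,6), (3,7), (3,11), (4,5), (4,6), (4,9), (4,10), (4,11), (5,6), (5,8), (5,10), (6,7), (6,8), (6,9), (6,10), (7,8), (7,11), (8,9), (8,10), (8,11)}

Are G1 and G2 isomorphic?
Yes, isomorphic

The graphs are isomorphic.
One valid mapping φ: V(G1) → V(G2): 0→5, 1→4, 2→0, 3→1, 4→10, 5→11, 6→8, 7→3, 8→2, 9→6, 10→9, 11→7

Verify φ preserves adjacency — for each edge of G1, its image is an edge of G2:
  (0,1) → (φ(0),φ(1)) = (4,5) ∈ E(G2) ✓
  (0,2) → (φ(0),φ(2)) = (0,5) ∈ E(G2) ✓
  (0,4) → (φ(0),φ(4)) = (5,10) ∈ E(G2) ✓
  (0,6) → (φ(0),φ(6)) = (5,8) ∈ E(G2) ✓
  (0,7) → (φ(0),φ(7)) = (3,5) ∈ E(G2) ✓
  (0,8) → (φ(0),φ(8)) = (2,5) ∈ E(G2) ✓
  (0,9) → (φ(0),φ(9)) = (5,6) ∈ E(G2) ✓
  (1,2) → (φ(1),φ(2)) = (0,4) ∈ E(G2) ✓
  (1,3) → (φ(1),φ(3)) = (1,4) ∈ E(G2) ✓
  (1,4) → (φ(1),φ(4)) = (4,10) ∈ E(G2) ✓
  (1,5) → (φ(1),φ(5)) = (4,11) ∈ E(G2) ✓
  (1,7) → (φ(1),φ(7)) = (3,4) ∈ E(G2) ✓
  (1,9) → (φ(1),φ(9)) = (4,6) ∈ E(G2) ✓
  (1,10) → (φ(1),φ(10)) = (4,9) ∈ E(G2) ✓
  (2,3) → (φ(2),φ(3)) = (0,1) ∈ E(G2) ✓
  (2,5) → (φ(2),φ(5)) = (0,11) ∈ E(G2) ✓
  (2,7) → (φ(2),φ(7)) = (0,3) ∈ E(G2) ✓
  (3,5) → (φ(3),φ(5)) = (1,11) ∈ E(G2) ✓
  (3,10) → (φ(3),φ(10)) = (1,9) ∈ E(G2) ✓
  (3,11) → (φ(3),φ(11)) = (1,7) ∈ E(G2) ✓
  (4,6) → (φ(4),φ(6)) = (8,10) ∈ E(G2) ✓
  (4,8) → (φ(4),φ(8)) = (2,10) ∈ E(G2) ✓
  (4,9) → (φ(4),φ(9)) = (6,10) ∈ E(G2) ✓
  (5,6) → (φ(5),φ(6)) = (8,11) ∈ E(G2) ✓
  (5,7) → (φ(5),φ(7)) = (3,11) ∈ E(G2) ✓
  (5,8) → (φ(5),φ(8)) = (2,11) ∈ E(G2) ✓
  (5,11) → (φ(5),φ(11)) = (7,11) ∈ E(G2) ✓
  (6,9) → (φ(6),φ(9)) = (6,8) ∈ E(G2) ✓
  (6,10) → (φ(6),φ(10)) = (8,9) ∈ E(G2) ✓
  (6,11) → (φ(6),φ(11)) = (7,8) ∈ E(G2) ✓
  (7,9) → (φ(7),φ(9)) = (3,6) ∈ E(G2) ✓
  (7,11) → (φ(7),φ(11)) = (3,7) ∈ E(G2) ✓
  (8,9) → (φ(8),φ(9)) = (2,6) ∈ E(G2) ✓
  (9,10) → (φ(9),φ(10)) = (6,9) ∈ E(G2) ✓
  (9,11) → (φ(9),φ(11)) = (6,7) ∈ E(G2) ✓
All 35 edges of G1 map to edges of G2, and |E(G1)| = |E(G2)| = 35, so φ is a bijection on edges as well as vertices. Hence G1 ≅ G2.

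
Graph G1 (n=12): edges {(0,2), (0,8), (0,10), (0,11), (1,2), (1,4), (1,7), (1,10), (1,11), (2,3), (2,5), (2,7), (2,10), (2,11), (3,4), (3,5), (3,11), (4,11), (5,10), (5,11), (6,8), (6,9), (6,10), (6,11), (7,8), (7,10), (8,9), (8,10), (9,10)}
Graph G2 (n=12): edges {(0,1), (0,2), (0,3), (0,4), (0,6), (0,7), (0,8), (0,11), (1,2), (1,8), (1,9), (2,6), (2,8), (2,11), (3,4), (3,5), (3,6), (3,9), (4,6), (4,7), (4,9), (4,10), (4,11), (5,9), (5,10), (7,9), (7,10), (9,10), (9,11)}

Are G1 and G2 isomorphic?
Yes, isomorphic

The graphs are isomorphic.
One valid mapping φ: V(G1) → V(G2): 0→11, 1→3, 2→4, 3→10, 4→5, 5→7, 6→1, 7→6, 8→2, 9→8, 10→0, 11→9

Verify φ preserves adjacency — for each edge of G1, its image is an edge of G2:
  (0,2) → (φ(0),φ(2)) = (4,11) ∈ E(G2) ✓
  (0,8) → (φ(0),φ(8)) = (2,11) ∈ E(G2) ✓
  (0,10) → (φ(0),φ(10)) = (0,11) ∈ E(G2) ✓
  (0,11) → (φ(0),φ(11)) = (9,11) ∈ E(G2) ✓
  (1,2) → (φ(1),φ(2)) = (3,4) ∈ E(G2) ✓
  (1,4) → (φ(1),φ(4)) = (3,5) ∈ E(G2) ✓
  (1,7) → (φ(1),φ(7)) = (3,6) ∈ E(G2) ✓
  (1,10) → (φ(1),φ(10)) = (0,3) ∈ E(G2) ✓
  (1,11) → (φ(1),φ(11)) = (3,9) ∈ E(G2) ✓
  (2,3) → (φ(2),φ(3)) = (4,10) ∈ E(G2) ✓
  (2,5) → (φ(2),φ(5)) = (4,7) ∈ E(G2) ✓
  (2,7) → (φ(2),φ(7)) = (4,6) ∈ E(G2) ✓
  (2,10) → (φ(2),φ(10)) = (0,4) ∈ E(G2) ✓
  (2,11) → (φ(2),φ(11)) = (4,9) ∈ E(G2) ✓
  (3,4) → (φ(3),φ(4)) = (5,10) ∈ E(G2) ✓
  (3,5) → (φ(3),φ(5)) = (7,10) ∈ E(G2) ✓
  (3,11) → (φ(3),φ(11)) = (9,10) ∈ E(G2) ✓
  (4,11) → (φ(4),φ(11)) = (5,9) ∈ E(G2) ✓
  (5,10) → (φ(5),φ(10)) = (0,7) ∈ E(G2) ✓
  (5,11) → (φ(5),φ(11)) = (7,9) ∈ E(G2) ✓
  (6,8) → (φ(6),φ(8)) = (1,2) ∈ E(G2) ✓
  (6,9) → (φ(6),φ(9)) = (1,8) ∈ E(G2) ✓
  (6,10) → (φ(6),φ(10)) = (0,1) ∈ E(G2) ✓
  (6,11) → (φ(6),φ(11)) = (1,9) ∈ E(G2) ✓
  (7,8) → (φ(7),φ(8)) = (2,6) ∈ E(G2) ✓
  (7,10) → (φ(7),φ(10)) = (0,6) ∈ E(G2) ✓
  (8,9) → (φ(8),φ(9)) = (2,8) ∈ E(G2) ✓
  (8,10) → (φ(8),φ(10)) = (0,2) ∈ E(G2) ✓
  (9,10) → (φ(9),φ(10)) = (0,8) ∈ E(G2) ✓
All 29 edges of G1 map to edges of G2, and |E(G1)| = |E(G2)| = 29, so φ is a bijection on edges as well as vertices. Hence G1 ≅ G2.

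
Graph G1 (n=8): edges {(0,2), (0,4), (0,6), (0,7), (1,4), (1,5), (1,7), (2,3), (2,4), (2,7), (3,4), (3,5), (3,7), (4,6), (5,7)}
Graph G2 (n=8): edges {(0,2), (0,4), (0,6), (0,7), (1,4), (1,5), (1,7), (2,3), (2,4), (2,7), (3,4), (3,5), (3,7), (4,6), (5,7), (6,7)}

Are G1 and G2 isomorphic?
No, not isomorphic

The graphs are NOT isomorphic.

Counting edges: G1 has 15 edge(s); G2 has 16 edge(s).
Edge count is an isomorphism invariant (a bijection on vertices induces a bijection on edges), so differing edge counts rule out isomorphism.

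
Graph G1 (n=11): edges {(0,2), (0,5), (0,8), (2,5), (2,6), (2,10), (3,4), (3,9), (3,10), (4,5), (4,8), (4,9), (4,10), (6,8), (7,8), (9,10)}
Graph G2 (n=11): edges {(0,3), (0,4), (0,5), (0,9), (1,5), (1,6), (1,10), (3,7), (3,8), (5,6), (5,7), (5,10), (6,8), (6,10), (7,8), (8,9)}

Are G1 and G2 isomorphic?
Yes, isomorphic

The graphs are isomorphic.
One valid mapping φ: V(G1) → V(G2): 0→3, 1→2, 2→8, 3→1, 4→5, 5→7, 6→9, 7→4, 8→0, 9→10, 10→6

Verify φ preserves adjacency — for each edge of G1, its image is an edge of G2:
  (0,2) → (φ(0),φ(2)) = (3,8) ∈ E(G2) ✓
  (0,5) → (φ(0),φ(5)) = (3,7) ∈ E(G2) ✓
  (0,8) → (φ(0),φ(8)) = (0,3) ∈ E(G2) ✓
  (2,5) → (φ(2),φ(5)) = (7,8) ∈ E(G2) ✓
  (2,6) → (φ(2),φ(6)) = (8,9) ∈ E(G2) ✓
  (2,10) → (φ(2),φ(10)) = (6,8) ∈ E(G2) ✓
  (3,4) → (φ(3),φ(4)) = (1,5) ∈ E(G2) ✓
  (3,9) → (φ(3),φ(9)) = (1,10) ∈ E(G2) ✓
  (3,10) → (φ(3),φ(10)) = (1,6) ∈ E(G2) ✓
  (4,5) → (φ(4),φ(5)) = (5,7) ∈ E(G2) ✓
  (4,8) → (φ(4),φ(8)) = (0,5) ∈ E(G2) ✓
  (4,9) → (φ(4),φ(9)) = (5,10) ∈ E(G2) ✓
  (4,10) → (φ(4),φ(10)) = (5,6) ∈ E(G2) ✓
  (6,8) → (φ(6),φ(8)) = (0,9) ∈ E(G2) ✓
  (7,8) → (φ(7),φ(8)) = (0,4) ∈ E(G2) ✓
  (9,10) → (φ(9),φ(10)) = (6,10) ∈ E(G2) ✓
All 16 edges of G1 map to edges of G2, and |E(G1)| = |E(G2)| = 16, so φ is a bijection on edges as well as vertices. Hence G1 ≅ G2.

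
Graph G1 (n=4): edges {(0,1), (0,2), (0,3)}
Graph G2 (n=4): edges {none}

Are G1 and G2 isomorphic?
No, not isomorphic

The graphs are NOT isomorphic.

Degrees in G1: deg(0)=3, deg(1)=1, deg(2)=1, deg(3)=1.
Sorted degree sequence of G1: [3, 1, 1, 1].
Degrees in G2: deg(0)=0, deg(1)=0, deg(2)=0, deg(3)=0.
Sorted degree sequence of G2: [0, 0, 0, 0].
The (sorted) degree sequence is an isomorphism invariant, so since G1 and G2 have different degree sequences they cannot be isomorphic.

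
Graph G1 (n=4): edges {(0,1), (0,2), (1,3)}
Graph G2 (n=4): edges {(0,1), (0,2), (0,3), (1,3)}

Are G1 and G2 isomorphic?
No, not isomorphic

The graphs are NOT isomorphic.

Counting triangles (3-cliques): G1 has 0, G2 has 1.
Triangle count is an isomorphism invariant, so differing triangle counts rule out isomorphism.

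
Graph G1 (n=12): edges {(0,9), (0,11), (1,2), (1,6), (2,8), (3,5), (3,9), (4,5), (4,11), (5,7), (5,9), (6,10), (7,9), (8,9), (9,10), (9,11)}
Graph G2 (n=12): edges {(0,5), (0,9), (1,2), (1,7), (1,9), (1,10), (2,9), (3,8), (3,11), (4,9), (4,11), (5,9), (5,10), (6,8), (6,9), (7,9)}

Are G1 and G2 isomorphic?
Yes, isomorphic

The graphs are isomorphic.
One valid mapping φ: V(G1) → V(G2): 0→0, 1→3, 2→11, 3→7, 4→10, 5→1, 6→8, 7→2, 8→4, 9→9, 10→6, 11→5

Verify φ preserves adjacency — for each edge of G1, its image is an edge of G2:
  (0,9) → (φ(0),φ(9)) = (0,9) ∈ E(G2) ✓
  (0,11) → (φ(0),φ(11)) = (0,5) ∈ E(G2) ✓
  (1,2) → (φ(1),φ(2)) = (3,11) ∈ E(G2) ✓
  (1,6) → (φ(1),φ(6)) = (3,8) ∈ E(G2) ✓
  (2,8) → (φ(2),φ(8)) = (4,11) ∈ E(G2) ✓
  (3,5) → (φ(3),φ(5)) = (1,7) ∈ E(G2) ✓
  (3,9) → (φ(3),φ(9)) = (7,9) ∈ E(G2) ✓
  (4,5) → (φ(4),φ(5)) = (1,10) ∈ E(G2) ✓
  (4,11) → (φ(4),φ(11)) = (5,10) ∈ E(G2) ✓
  (5,7) → (φ(5),φ(7)) = (1,2) ∈ E(G2) ✓
  (5,9) → (φ(5),φ(9)) = (1,9) ∈ E(G2) ✓
  (6,10) → (φ(6),φ(10)) = (6,8) ∈ E(G2) ✓
  (7,9) → (φ(7),φ(9)) = (2,9) ∈ E(G2) ✓
  (8,9) → (φ(8),φ(9)) = (4,9) ∈ E(G2) ✓
  (9,10) → (φ(9),φ(10)) = (6,9) ∈ E(G2) ✓
  (9,11) → (φ(9),φ(11)) = (5,9) ∈ E(G2) ✓
All 16 edges of G1 map to edges of G2, and |E(G1)| = |E(G2)| = 16, so φ is a bijection on edges as well as vertices. Hence G1 ≅ G2.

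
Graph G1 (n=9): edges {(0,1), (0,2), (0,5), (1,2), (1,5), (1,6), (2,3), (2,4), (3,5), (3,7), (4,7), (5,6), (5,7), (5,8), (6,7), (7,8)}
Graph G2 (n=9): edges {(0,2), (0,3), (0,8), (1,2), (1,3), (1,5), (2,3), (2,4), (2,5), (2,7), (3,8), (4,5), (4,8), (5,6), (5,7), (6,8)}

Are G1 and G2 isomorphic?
Yes, isomorphic

The graphs are isomorphic.
One valid mapping φ: V(G1) → V(G2): 0→0, 1→3, 2→8, 3→4, 4→6, 5→2, 6→1, 7→5, 8→7

Verify φ preserves adjacency — for each edge of G1, its image is an edge of G2:
  (0,1) → (φ(0),φ(1)) = (0,3) ∈ E(G2) ✓
  (0,2) → (φ(0),φ(2)) = (0,8) ∈ E(G2) ✓
  (0,5) → (φ(0),φ(5)) = (0,2) ∈ E(G2) ✓
  (1,2) → (φ(1),φ(2)) = (3,8) ∈ E(G2) ✓
  (1,5) → (φ(1),φ(5)) = (2,3) ∈ E(G2) ✓
  (1,6) → (φ(1),φ(6)) = (1,3) ∈ E(G2) ✓
  (2,3) → (φ(2),φ(3)) = (4,8) ∈ E(G2) ✓
  (2,4) → (φ(2),φ(4)) = (6,8) ∈ E(G2) ✓
  (3,5) → (φ(3),φ(5)) = (2,4) ∈ E(G2) ✓
  (3,7) → (φ(3),φ(7)) = (4,5) ∈ E(G2) ✓
  (4,7) → (φ(4),φ(7)) = (5,6) ∈ E(G2) ✓
  (5,6) → (φ(5),φ(6)) = (1,2) ∈ E(G2) ✓
  (5,7) → (φ(5),φ(7)) = (2,5) ∈ E(G2) ✓
  (5,8) → (φ(5),φ(8)) = (2,7) ∈ E(G2) ✓
  (6,7) → (φ(6),φ(7)) = (1,5) ∈ E(G2) ✓
  (7,8) → (φ(7),φ(8)) = (5,7) ∈ E(G2) ✓
All 16 edges of G1 map to edges of G2, and |E(G1)| = |E(G2)| = 16, so φ is a bijection on edges as well as vertices. Hence G1 ≅ G2.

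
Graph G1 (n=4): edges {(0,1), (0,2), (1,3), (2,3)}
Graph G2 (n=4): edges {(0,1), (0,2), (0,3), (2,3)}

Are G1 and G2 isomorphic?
No, not isomorphic

The graphs are NOT isomorphic.

Counting triangles (3-cliques): G1 has 0, G2 has 1.
Triangle count is an isomorphism invariant, so differing triangle counts rule out isomorphism.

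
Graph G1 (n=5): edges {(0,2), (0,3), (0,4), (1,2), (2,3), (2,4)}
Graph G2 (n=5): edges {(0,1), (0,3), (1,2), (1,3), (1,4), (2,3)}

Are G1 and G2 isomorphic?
Yes, isomorphic

The graphs are isomorphic.
One valid mapping φ: V(G1) → V(G2): 0→3, 1→4, 2→1, 3→2, 4→0

Verify φ preserves adjacency — for each edge of G1, its image is an edge of G2:
  (0,2) → (φ(0),φ(2)) = (1,3) ∈ E(G2) ✓
  (0,3) → (φ(0),φ(3)) = (2,3) ∈ E(G2) ✓
  (0,4) → (φ(0),φ(4)) = (0,3) ∈ E(G2) ✓
  (1,2) → (φ(1),φ(2)) = (1,4) ∈ E(G2) ✓
  (2,3) → (φ(2),φ(3)) = (1,2) ∈ E(G2) ✓
  (2,4) → (φ(2),φ(4)) = (0,1) ∈ E(G2) ✓
All 6 edges of G1 map to edges of G2, and |E(G1)| = |E(G2)| = 6, so φ is a bijection on edges as well as vertices. Hence G1 ≅ G2.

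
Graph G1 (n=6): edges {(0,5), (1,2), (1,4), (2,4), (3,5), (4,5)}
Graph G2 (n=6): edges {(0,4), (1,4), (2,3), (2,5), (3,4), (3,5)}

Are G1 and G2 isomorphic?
Yes, isomorphic

The graphs are isomorphic.
One valid mapping φ: V(G1) → V(G2): 0→1, 1→2, 2→5, 3→0, 4→3, 5→4

Verify φ preserves adjacency — for each edge of G1, its image is an edge of G2:
  (0,5) → (φ(0),φ(5)) = (1,4) ∈ E(G2) ✓
  (1,2) → (φ(1),φ(2)) = (2,5) ∈ E(G2) ✓
  (1,4) → (φ(1),φ(4)) = (2,3) ∈ E(G2) ✓
  (2,4) → (φ(2),φ(4)) = (3,5) ∈ E(G2) ✓
  (3,5) → (φ(3),φ(5)) = (0,4) ∈ E(G2) ✓
  (4,5) → (φ(4),φ(5)) = (3,4) ∈ E(G2) ✓
All 6 edges of G1 map to edges of G2, and |E(G1)| = |E(G2)| = 6, so φ is a bijection on edges as well as vertices. Hence G1 ≅ G2.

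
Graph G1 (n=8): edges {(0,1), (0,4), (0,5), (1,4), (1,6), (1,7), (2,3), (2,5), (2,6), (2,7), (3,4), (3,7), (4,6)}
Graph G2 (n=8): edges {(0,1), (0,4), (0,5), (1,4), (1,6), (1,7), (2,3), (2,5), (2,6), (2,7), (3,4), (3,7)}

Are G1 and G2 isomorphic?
No, not isomorphic

The graphs are NOT isomorphic.

Counting edges: G1 has 13 edge(s); G2 has 12 edge(s).
Edge count is an isomorphism invariant (a bijection on vertices induces a bijection on edges), so differing edge counts rule out isomorphism.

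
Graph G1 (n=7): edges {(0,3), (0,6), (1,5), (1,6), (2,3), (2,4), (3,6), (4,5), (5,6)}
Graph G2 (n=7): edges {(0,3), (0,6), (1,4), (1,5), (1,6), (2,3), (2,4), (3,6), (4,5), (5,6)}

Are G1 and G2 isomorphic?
No, not isomorphic

The graphs are NOT isomorphic.

Counting edges: G1 has 9 edge(s); G2 has 10 edge(s).
Edge count is an isomorphism invariant (a bijection on vertices induces a bijection on edges), so differing edge counts rule out isomorphism.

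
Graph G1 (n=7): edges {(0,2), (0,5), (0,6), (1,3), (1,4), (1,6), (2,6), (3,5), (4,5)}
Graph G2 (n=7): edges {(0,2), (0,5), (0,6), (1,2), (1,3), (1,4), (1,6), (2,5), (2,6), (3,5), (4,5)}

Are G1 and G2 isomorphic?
No, not isomorphic

The graphs are NOT isomorphic.

Counting edges: G1 has 9 edge(s); G2 has 11 edge(s).
Edge count is an isomorphism invariant (a bijection on vertices induces a bijection on edges), so differing edge counts rule out isomorphism.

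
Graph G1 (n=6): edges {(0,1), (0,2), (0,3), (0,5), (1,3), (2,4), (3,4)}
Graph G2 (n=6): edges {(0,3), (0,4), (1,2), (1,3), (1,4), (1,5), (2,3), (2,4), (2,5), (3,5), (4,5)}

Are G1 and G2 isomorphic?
No, not isomorphic

The graphs are NOT isomorphic.

Counting triangles (3-cliques): G1 has 1, G2 has 7.
Triangle count is an isomorphism invariant, so differing triangle counts rule out isomorphism.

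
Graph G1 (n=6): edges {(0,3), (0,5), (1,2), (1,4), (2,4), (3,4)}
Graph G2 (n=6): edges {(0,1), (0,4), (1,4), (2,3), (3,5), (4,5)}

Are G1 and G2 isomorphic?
Yes, isomorphic

The graphs are isomorphic.
One valid mapping φ: V(G1) → V(G2): 0→3, 1→1, 2→0, 3→5, 4→4, 5→2

Verify φ preserves adjacency — for each edge of G1, its image is an edge of G2:
  (0,3) → (φ(0),φ(3)) = (3,5) ∈ E(G2) ✓
  (0,5) → (φ(0),φ(5)) = (2,3) ∈ E(G2) ✓
  (1,2) → (φ(1),φ(2)) = (0,1) ∈ E(G2) ✓
  (1,4) → (φ(1),φ(4)) = (1,4) ∈ E(G2) ✓
  (2,4) → (φ(2),φ(4)) = (0,4) ∈ E(G2) ✓
  (3,4) → (φ(3),φ(4)) = (4,5) ∈ E(G2) ✓
All 6 edges of G1 map to edges of G2, and |E(G1)| = |E(G2)| = 6, so φ is a bijection on edges as well as vertices. Hence G1 ≅ G2.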